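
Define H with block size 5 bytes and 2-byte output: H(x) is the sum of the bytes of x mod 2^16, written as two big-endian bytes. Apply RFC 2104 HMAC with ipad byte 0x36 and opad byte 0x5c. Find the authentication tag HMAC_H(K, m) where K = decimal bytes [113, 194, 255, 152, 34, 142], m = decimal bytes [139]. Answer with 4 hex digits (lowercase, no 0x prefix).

0248

Key decimal bytes [113, 194, 255, 152, 34, 142] = 71 c2 ff 98 22 8e is 6 bytes > B = 5, so hash it first: H(key) = 03 7a, then zero-pad to 5 bytes: K' = 03 7a 00 00 00.
K' ⊕ ipad = 35 4c 36 36 36.  K' ⊕ opad = 5f 26 5c 5c 5c.
Inner input = (K'⊕ipad) ∥ m = 35 4c 36 36 36 ∥ 8b.
Inner hash: sum = 53+76+54+54+54+139 = 430 → 01 ae.
Outer input = (K'⊕opad) ∥ inner = 5f 26 5c 5c 5c ∥ 01 ae.
Outer hash (tag): sum = 95+38+92+92+92+1+174 = 584 → 02 48.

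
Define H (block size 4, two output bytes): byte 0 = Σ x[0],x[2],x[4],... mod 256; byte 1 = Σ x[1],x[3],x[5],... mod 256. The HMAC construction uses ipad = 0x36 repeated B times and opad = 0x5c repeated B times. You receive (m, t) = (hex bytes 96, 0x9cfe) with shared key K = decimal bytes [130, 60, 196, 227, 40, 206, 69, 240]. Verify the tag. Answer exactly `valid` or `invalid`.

Key decimal bytes [130, 60, 196, 227, 40, 206, 69, 240] = 82 3c c4 e3 28 ce 45 f0 is 8 bytes > B = 4, so hash it first: H(key) = b3 dd, then zero-pad to 4 bytes: K' = b3 dd 00 00.
K' ⊕ ipad = 85 eb 36 36; K' ⊕ opad = ef 81 5c 5c.
Inner hash: even-index sum = 337 mod 256 = 81; odd-index sum = 289 mod 256 = 33 → 51 21.
Outer hash (recomputed tag): even-index sum = 412 mod 256 = 156; odd-index sum = 254 mod 256 = 254 → 9c fe.
Recomputed tag = 9cfe; claimed = 9cfe → match.

valid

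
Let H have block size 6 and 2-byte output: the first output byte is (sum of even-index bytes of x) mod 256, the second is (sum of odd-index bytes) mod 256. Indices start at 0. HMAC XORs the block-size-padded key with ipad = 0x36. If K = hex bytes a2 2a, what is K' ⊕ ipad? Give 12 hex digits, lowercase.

Key hex bytes a2 2a is 2 bytes ≤ B = 6; zero-pad to 6 bytes: K' = a2 2a 00 00 00 00.
XOR each byte with 0x36: a2⊕36=94, 2a⊕36=1c, 00⊕36=36, 00⊕36=36, 00⊕36=36, 00⊕36=36.

941c36363636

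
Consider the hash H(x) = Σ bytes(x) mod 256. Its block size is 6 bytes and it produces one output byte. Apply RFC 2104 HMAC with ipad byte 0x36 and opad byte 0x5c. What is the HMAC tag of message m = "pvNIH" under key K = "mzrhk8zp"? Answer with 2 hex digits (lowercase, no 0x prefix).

29

Key "mzrhk8zp" = 6d 7a 72 68 6b 38 7a 70 is 8 bytes > B = 6, so hash it first: H(key) = 4e, then zero-pad to 6 bytes: K' = 4e 00 00 00 00 00.
K' ⊕ ipad = 78 36 36 36 36 36.  K' ⊕ opad = 12 5c 5c 5c 5c 5c.
Inner input = (K'⊕ipad) ∥ m = 78 36 36 36 36 36 ∥ 70 76 4e 49 48.
Inner hash: sum = 120+54+54+54+54+54+112+118+78+73+72 = 843; mod 256 = 75 → 4b.
Outer input = (K'⊕opad) ∥ inner = 12 5c 5c 5c 5c 5c ∥ 4b.
Outer hash (tag): sum = 18+92+92+92+92+92+75 = 553; mod 256 = 41 → 29.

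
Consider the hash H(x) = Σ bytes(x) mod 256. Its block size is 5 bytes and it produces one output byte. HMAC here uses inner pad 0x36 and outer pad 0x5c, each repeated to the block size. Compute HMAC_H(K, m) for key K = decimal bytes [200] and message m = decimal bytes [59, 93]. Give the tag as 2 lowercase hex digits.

Key decimal bytes [200] = c8 is 1 byte ≤ B = 5; zero-pad to 5 bytes: K' = c8 00 00 00 00.
K' ⊕ ipad = fe 36 36 36 36.  K' ⊕ opad = 94 5c 5c 5c 5c.
Inner input = (K'⊕ipad) ∥ m = fe 36 36 36 36 ∥ 3b 5d.
Inner hash: sum = 254+54+54+54+54+59+93 = 622; mod 256 = 110 → 6e.
Outer input = (K'⊕opad) ∥ inner = 94 5c 5c 5c 5c ∥ 6e.
Outer hash (tag): sum = 148+92+92+92+92+110 = 626; mod 256 = 114 → 72.

72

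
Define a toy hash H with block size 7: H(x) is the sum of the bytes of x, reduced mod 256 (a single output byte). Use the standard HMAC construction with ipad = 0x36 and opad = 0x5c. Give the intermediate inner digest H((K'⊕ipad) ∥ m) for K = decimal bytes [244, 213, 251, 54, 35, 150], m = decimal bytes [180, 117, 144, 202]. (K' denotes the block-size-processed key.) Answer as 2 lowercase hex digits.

e0

Key decimal bytes [244, 213, 251, 54, 35, 150] = f4 d5 fb 36 23 96 is 6 bytes ≤ B = 7; zero-pad to 7 bytes: K' = f4 d5 fb 36 23 96 00.
K' ⊕ ipad = c2 e3 cd 00 15 a0 36.
Inner input = c2 e3 cd 00 15 a0 36 ∥ b4 75 90 ca.
Inner hash: sum = 194+227+205+0+21+160+54+180+117+144+202 = 1504; mod 256 = 224 → e0.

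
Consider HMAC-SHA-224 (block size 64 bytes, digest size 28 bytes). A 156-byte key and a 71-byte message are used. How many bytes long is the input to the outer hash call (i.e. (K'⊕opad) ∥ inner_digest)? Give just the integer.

Key is 156 > 64 bytes, so it is hashed to 28 bytes then zero-padded to 64: |K'| = 64.
Outer input = (K'⊕opad) ∥ H(inner) → 64 + 28 = 92 bytes.

92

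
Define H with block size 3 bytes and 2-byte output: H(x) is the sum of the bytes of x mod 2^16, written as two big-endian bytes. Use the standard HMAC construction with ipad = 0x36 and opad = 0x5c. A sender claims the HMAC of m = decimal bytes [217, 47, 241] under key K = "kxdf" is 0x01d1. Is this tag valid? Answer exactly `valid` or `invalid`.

invalid

Key "kxdf" = 6b 78 64 66 is 4 bytes > B = 3, so hash it first: H(key) = 01 ad, then zero-pad to 3 bytes: K' = 01 ad 00.
K' ⊕ ipad = 37 9b 36; K' ⊕ opad = 5d f1 5c.
Inner hash: sum = 55+155+54+217+47+241 = 769 → 03 01.
Outer hash (recomputed tag): sum = 93+241+92+3+1 = 430 → 01 ae.
Recomputed tag = 01ae; claimed = 01d1 → mismatch.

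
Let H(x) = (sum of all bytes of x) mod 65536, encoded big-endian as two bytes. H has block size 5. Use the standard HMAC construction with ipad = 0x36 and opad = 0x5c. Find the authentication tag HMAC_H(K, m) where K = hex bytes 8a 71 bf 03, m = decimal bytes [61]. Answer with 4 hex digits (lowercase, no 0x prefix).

Key hex bytes 8a 71 bf 03 is 4 bytes ≤ B = 5; zero-pad to 5 bytes: K' = 8a 71 bf 03 00.
K' ⊕ ipad = bc 47 89 35 36.  K' ⊕ opad = d6 2d e3 5f 5c.
Inner input = (K'⊕ipad) ∥ m = bc 47 89 35 36 ∥ 3d.
Inner hash: sum = 188+71+137+53+54+61 = 564 → 02 34.
Outer input = (K'⊕opad) ∥ inner = d6 2d e3 5f 5c ∥ 02 34.
Outer hash (tag): sum = 214+45+227+95+92+2+52 = 727 → 02 d7.

02d7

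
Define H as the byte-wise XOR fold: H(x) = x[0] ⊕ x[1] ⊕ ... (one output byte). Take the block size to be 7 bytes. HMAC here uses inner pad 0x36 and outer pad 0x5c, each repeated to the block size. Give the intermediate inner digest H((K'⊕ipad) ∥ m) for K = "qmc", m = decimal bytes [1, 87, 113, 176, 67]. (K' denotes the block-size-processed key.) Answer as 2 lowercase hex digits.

Key "qmc" = 71 6d 63 is 3 bytes ≤ B = 7; zero-pad to 7 bytes: K' = 71 6d 63 00 00 00 00.
K' ⊕ ipad = 47 5b 55 36 36 36 36.
Inner input = 47 5b 55 36 36 36 36 ∥ 01 57 71 b0 43.
Inner hash: XOR 47⊕5b⊕55⊕36⊕36⊕36⊕36⊕01⊕57⊕71⊕b0⊕43 = 9d.

9d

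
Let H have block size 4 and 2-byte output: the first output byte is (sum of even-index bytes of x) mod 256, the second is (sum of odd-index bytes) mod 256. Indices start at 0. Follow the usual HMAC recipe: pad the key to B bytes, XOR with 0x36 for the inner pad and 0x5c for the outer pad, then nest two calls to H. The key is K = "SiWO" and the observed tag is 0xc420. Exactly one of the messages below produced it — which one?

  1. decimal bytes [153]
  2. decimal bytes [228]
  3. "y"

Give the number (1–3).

2

Key "SiWO" = 53 69 57 4f is exactly B = 4 bytes: K' = 53 69 57 4f.
K' ⊕ ipad = 65 5f 61 79; K' ⊕ opad = 0f 35 0b 13.
m1: inner = H(65 5f 61 79 99) = 5f d8; tag = H(0f 35 0b 13 5f d8) = 7920
m2: inner = H(65 5f 61 79 e4) = aa d8; tag = H(0f 35 0b 13 aa d8) = c420 ← matches
m3: inner = H(65 5f 61 79 79) = 3f d8; tag = H(0f 35 0b 13 3f d8) = 5920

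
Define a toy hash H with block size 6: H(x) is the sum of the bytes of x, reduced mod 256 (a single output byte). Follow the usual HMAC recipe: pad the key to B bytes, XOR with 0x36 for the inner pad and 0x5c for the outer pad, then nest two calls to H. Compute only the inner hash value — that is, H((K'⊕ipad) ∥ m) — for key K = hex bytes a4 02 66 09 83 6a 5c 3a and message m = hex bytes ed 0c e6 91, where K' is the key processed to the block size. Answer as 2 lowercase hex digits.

2c

Key hex bytes a4 02 66 09 83 6a 5c 3a is 8 bytes > B = 6, so hash it first: H(key) = 98, then zero-pad to 6 bytes: K' = 98 00 00 00 00 00.
K' ⊕ ipad = ae 36 36 36 36 36.
Inner input = ae 36 36 36 36 36 ∥ ed 0c e6 91.
Inner hash: sum = 174+54+54+54+54+54+237+12+230+145 = 1068; mod 256 = 44 → 2c.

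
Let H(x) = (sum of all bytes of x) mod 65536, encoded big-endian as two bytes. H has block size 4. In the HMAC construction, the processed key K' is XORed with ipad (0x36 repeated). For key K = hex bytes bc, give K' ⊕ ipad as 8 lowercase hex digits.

Key hex bytes bc is 1 byte ≤ B = 4; zero-pad to 4 bytes: K' = bc 00 00 00.
XOR each byte with 0x36: bc⊕36=8a, 00⊕36=36, 00⊕36=36, 00⊕36=36.

8a363636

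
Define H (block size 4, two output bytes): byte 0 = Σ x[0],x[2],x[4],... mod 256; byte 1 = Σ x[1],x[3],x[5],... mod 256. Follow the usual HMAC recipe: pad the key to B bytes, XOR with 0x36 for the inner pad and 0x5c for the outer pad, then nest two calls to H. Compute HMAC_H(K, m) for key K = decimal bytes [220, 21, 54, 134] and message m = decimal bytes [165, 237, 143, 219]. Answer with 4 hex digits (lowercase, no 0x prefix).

Key decimal bytes [220, 21, 54, 134] = dc 15 36 86 is exactly B = 4 bytes: K' = dc 15 36 86.
K' ⊕ ipad = ea 23 00 b0.  K' ⊕ opad = 80 49 6a da.
Inner input = (K'⊕ipad) ∥ m = ea 23 00 b0 ∥ a5 ed 8f db.
Inner hash: even-index sum = 542 mod 256 = 30; odd-index sum = 667 mod 256 = 155 → 1e 9b.
Outer input = (K'⊕opad) ∥ inner = 80 49 6a da ∥ 1e 9b.
Outer hash (tag): even-index sum = 264 mod 256 = 8; odd-index sum = 446 mod 256 = 190 → 08 be.

08be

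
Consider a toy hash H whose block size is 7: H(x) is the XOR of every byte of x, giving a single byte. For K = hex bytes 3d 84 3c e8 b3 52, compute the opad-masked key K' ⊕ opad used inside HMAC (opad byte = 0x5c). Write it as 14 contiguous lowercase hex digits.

Key hex bytes 3d 84 3c e8 b3 52 is 6 bytes ≤ B = 7; zero-pad to 7 bytes: K' = 3d 84 3c e8 b3 52 00.
XOR each byte with 0x5c: 3d⊕5c=61, 84⊕5c=d8, 3c⊕5c=60, e8⊕5c=b4, b3⊕5c=ef, 52⊕5c=0e, 00⊕5c=5c.

61d860b4ef0e5c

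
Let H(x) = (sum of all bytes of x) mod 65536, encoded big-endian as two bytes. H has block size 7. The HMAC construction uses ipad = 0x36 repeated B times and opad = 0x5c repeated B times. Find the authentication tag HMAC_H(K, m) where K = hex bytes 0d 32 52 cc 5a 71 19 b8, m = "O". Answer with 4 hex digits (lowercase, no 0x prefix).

Key hex bytes 0d 32 52 cc 5a 71 19 b8 is 8 bytes > B = 7, so hash it first: H(key) = 02 f9, then zero-pad to 7 bytes: K' = 02 f9 00 00 00 00 00.
K' ⊕ ipad = 34 cf 36 36 36 36 36.  K' ⊕ opad = 5e a5 5c 5c 5c 5c 5c.
Inner input = (K'⊕ipad) ∥ m = 34 cf 36 36 36 36 36 ∥ 4f.
Inner hash: sum = 52+207+54+54+54+54+54+79 = 608 → 02 60.
Outer input = (K'⊕opad) ∥ inner = 5e a5 5c 5c 5c 5c 5c ∥ 02 60.
Outer hash (tag): sum = 94+165+92+92+92+92+92+2+96 = 817 → 03 31.

0331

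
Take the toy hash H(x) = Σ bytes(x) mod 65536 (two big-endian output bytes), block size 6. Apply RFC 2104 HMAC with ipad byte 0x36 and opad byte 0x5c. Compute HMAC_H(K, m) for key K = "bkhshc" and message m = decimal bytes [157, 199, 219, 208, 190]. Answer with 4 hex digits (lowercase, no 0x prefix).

Key "bkhshc" = 62 6b 68 73 68 63 is exactly B = 6 bytes: K' = 62 6b 68 73 68 63.
K' ⊕ ipad = 54 5d 5e 45 5e 55.  K' ⊕ opad = 3e 37 34 2f 34 3f.
Inner input = (K'⊕ipad) ∥ m = 54 5d 5e 45 5e 55 ∥ 9d c7 db d0 be.
Inner hash: sum = 84+93+94+69+94+85+157+199+219+208+190 = 1492 → 05 d4.
Outer input = (K'⊕opad) ∥ inner = 3e 37 34 2f 34 3f ∥ 05 d4.
Outer hash (tag): sum = 62+55+52+47+52+63+5+212 = 548 → 02 24.

0224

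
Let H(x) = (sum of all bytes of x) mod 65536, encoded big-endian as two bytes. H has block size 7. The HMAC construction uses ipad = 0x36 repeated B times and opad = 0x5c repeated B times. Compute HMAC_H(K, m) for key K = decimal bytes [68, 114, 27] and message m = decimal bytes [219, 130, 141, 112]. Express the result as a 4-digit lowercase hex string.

Key decimal bytes [68, 114, 27] = 44 72 1b is 3 bytes ≤ B = 7; zero-pad to 7 bytes: K' = 44 72 1b 00 00 00 00.
K' ⊕ ipad = 72 44 2d 36 36 36 36.  K' ⊕ opad = 18 2e 47 5c 5c 5c 5c.
Inner input = (K'⊕ipad) ∥ m = 72 44 2d 36 36 36 36 ∥ db 82 8d 70.
Inner hash: sum = 114+68+45+54+54+54+54+219+130+141+112 = 1045 → 04 15.
Outer input = (K'⊕opad) ∥ inner = 18 2e 47 5c 5c 5c 5c ∥ 04 15.
Outer hash (tag): sum = 24+46+71+92+92+92+92+4+21 = 534 → 02 16.

0216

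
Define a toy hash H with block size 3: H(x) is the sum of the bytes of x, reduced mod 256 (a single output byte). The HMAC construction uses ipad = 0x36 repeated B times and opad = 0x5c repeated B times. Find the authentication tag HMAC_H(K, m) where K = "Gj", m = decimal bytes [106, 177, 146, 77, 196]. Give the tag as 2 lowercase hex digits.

6e

Key "Gj" = 47 6a is 2 bytes ≤ B = 3; zero-pad to 3 bytes: K' = 47 6a 00.
K' ⊕ ipad = 71 5c 36.  K' ⊕ opad = 1b 36 5c.
Inner input = (K'⊕ipad) ∥ m = 71 5c 36 ∥ 6a b1 92 4d c4.
Inner hash: sum = 113+92+54+106+177+146+77+196 = 961; mod 256 = 193 → c1.
Outer input = (K'⊕opad) ∥ inner = 1b 36 5c ∥ c1.
Outer hash (tag): sum = 27+54+92+193 = 366; mod 256 = 110 → 6e.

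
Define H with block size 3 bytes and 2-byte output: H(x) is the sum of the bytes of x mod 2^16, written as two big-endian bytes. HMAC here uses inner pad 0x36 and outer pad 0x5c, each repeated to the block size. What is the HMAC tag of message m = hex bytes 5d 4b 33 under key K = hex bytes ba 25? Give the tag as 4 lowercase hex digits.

026c

Key hex bytes ba 25 is 2 bytes ≤ B = 3; zero-pad to 3 bytes: K' = ba 25 00.
K' ⊕ ipad = 8c 13 36.  K' ⊕ opad = e6 79 5c.
Inner input = (K'⊕ipad) ∥ m = 8c 13 36 ∥ 5d 4b 33.
Inner hash: sum = 140+19+54+93+75+51 = 432 → 01 b0.
Outer input = (K'⊕opad) ∥ inner = e6 79 5c ∥ 01 b0.
Outer hash (tag): sum = 230+121+92+1+176 = 620 → 02 6c.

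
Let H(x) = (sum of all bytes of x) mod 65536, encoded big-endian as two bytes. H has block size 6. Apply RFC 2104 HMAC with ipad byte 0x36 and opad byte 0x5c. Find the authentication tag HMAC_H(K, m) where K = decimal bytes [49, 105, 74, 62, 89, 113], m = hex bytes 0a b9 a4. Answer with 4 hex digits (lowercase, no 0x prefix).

Key decimal bytes [49, 105, 74, 62, 89, 113] = 31 69 4a 3e 59 71 is exactly B = 6 bytes: K' = 31 69 4a 3e 59 71.
K' ⊕ ipad = 07 5f 7c 08 6f 47.  K' ⊕ opad = 6d 35 16 62 05 2d.
Inner input = (K'⊕ipad) ∥ m = 07 5f 7c 08 6f 47 ∥ 0a b9 a4.
Inner hash: sum = 7+95+124+8+111+71+10+185+164 = 775 → 03 07.
Outer input = (K'⊕opad) ∥ inner = 6d 35 16 62 05 2d ∥ 03 07.
Outer hash (tag): sum = 109+53+22+98+5+45+3+7 = 342 → 01 56.

0156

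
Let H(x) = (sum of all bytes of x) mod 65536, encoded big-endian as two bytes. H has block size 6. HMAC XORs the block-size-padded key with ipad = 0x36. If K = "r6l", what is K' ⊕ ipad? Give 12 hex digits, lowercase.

Key "r6l" = 72 36 6c is 3 bytes ≤ B = 6; zero-pad to 6 bytes: K' = 72 36 6c 00 00 00.
XOR each byte with 0x36: 72⊕36=44, 36⊕36=00, 6c⊕36=5a, 00⊕36=36, 00⊕36=36, 00⊕36=36.

44005a363636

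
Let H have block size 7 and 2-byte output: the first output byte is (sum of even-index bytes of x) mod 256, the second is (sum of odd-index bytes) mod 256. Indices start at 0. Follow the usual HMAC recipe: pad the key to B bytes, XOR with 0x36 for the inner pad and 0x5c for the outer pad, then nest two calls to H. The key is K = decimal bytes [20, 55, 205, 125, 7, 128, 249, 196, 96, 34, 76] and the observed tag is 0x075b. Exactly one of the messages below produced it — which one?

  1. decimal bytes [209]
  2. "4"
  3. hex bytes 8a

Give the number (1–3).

3

Key decimal bytes [20, 55, 205, 125, 7, 128, 249, 196, 96, 34, 76] = 14 37 cd 7d 07 80 f9 c4 60 22 4c is 11 bytes > B = 7, so hash it first: H(key) = 8d 1a, then zero-pad to 7 bytes: K' = 8d 1a 00 00 00 00 00.
K' ⊕ ipad = bb 2c 36 36 36 36 36; K' ⊕ opad = d1 46 5c 5c 5c 5c 5c.
m1: inner = H(bb 2c 36 36 36 36 36 d1) = 5d 69; tag = H(d1 46 5c 5c 5c 5c 5c 5d 69) = 4e5b
m2: inner = H(bb 2c 36 36 36 36 36 34) = 5d cc; tag = H(d1 46 5c 5c 5c 5c 5c 5d cc) = b15b
m3: inner = H(bb 2c 36 36 36 36 36 8a) = 5d 22; tag = H(d1 46 5c 5c 5c 5c 5c 5d 22) = 075b ← matches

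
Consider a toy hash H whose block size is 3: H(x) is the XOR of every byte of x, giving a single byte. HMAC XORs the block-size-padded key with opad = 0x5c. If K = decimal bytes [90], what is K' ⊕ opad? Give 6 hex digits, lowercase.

Key decimal bytes [90] = 5a is 1 byte ≤ B = 3; zero-pad to 3 bytes: K' = 5a 00 00.
XOR each byte with 0x5c: 5a⊕5c=06, 00⊕5c=5c, 00⊕5c=5c.

065c5c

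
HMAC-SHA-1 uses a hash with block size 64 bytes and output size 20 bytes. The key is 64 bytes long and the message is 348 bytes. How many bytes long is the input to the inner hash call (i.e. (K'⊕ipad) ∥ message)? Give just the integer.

Key is 64 ≤ 64 bytes, zero-padded: |K'| = 64.
Inner input = (K'⊕ipad) ∥ m → 64 + 348 = 412 bytes.

412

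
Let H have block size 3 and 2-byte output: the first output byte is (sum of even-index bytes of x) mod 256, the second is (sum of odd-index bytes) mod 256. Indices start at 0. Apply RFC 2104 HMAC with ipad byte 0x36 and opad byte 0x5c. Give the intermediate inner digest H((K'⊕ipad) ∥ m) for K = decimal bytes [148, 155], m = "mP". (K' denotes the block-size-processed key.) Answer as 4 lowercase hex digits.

281a

Key decimal bytes [148, 155] = 94 9b is 2 bytes ≤ B = 3; zero-pad to 3 bytes: K' = 94 9b 00.
K' ⊕ ipad = a2 ad 36.
Inner input = a2 ad 36 ∥ 6d 50.
Inner hash: even-index sum = 296 mod 256 = 40; odd-index sum = 282 mod 256 = 26 → 28 1a.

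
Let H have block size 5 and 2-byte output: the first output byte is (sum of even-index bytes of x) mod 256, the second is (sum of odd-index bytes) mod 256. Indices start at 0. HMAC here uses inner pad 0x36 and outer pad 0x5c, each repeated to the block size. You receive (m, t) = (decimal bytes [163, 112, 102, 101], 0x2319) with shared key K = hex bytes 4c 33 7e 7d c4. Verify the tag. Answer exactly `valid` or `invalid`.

valid

Key hex bytes 4c 33 7e 7d c4 is exactly B = 5 bytes: K' = 4c 33 7e 7d c4.
K' ⊕ ipad = 7a 05 48 4b f2; K' ⊕ opad = 10 6f 22 21 98.
Inner hash: even-index sum = 649 mod 256 = 137; odd-index sum = 345 mod 256 = 89 → 89 59.
Outer hash (recomputed tag): even-index sum = 291 mod 256 = 35; odd-index sum = 281 mod 256 = 25 → 23 19.
Recomputed tag = 2319; claimed = 2319 → match.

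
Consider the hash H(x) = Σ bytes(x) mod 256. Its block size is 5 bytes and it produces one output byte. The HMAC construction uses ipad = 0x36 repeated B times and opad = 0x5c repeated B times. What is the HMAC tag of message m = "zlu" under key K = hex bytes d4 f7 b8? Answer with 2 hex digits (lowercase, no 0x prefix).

Key hex bytes d4 f7 b8 is 3 bytes ≤ B = 5; zero-pad to 5 bytes: K' = d4 f7 b8 00 00.
K' ⊕ ipad = e2 c1 8e 36 36.  K' ⊕ opad = 88 ab e4 5c 5c.
Inner input = (K'⊕ipad) ∥ m = e2 c1 8e 36 36 ∥ 7a 6c 75.
Inner hash: sum = 226+193+142+54+54+122+108+117 = 1016; mod 256 = 248 → f8.
Outer input = (K'⊕opad) ∥ inner = 88 ab e4 5c 5c ∥ f8.
Outer hash (tag): sum = 136+171+228+92+92+248 = 967; mod 256 = 199 → c7.

c7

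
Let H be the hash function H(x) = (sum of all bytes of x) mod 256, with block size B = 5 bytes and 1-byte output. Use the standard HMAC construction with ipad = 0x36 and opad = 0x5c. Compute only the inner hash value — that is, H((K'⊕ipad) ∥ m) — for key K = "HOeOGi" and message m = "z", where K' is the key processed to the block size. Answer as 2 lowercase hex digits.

1f

Key "HOeOGi" = 48 4f 65 4f 47 69 is 6 bytes > B = 5, so hash it first: H(key) = fb, then zero-pad to 5 bytes: K' = fb 00 00 00 00.
K' ⊕ ipad = cd 36 36 36 36.
Inner input = cd 36 36 36 36 ∥ 7a.
Inner hash: sum = 205+54+54+54+54+122 = 543; mod 256 = 31 → 1f.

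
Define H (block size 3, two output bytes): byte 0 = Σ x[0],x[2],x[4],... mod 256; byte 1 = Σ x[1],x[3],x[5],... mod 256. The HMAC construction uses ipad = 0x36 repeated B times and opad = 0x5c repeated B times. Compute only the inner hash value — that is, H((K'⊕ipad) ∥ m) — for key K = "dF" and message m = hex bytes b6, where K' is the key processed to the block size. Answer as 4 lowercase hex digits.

8826

Key "dF" = 64 46 is 2 bytes ≤ B = 3; zero-pad to 3 bytes: K' = 64 46 00.
K' ⊕ ipad = 52 70 36.
Inner input = 52 70 36 ∥ b6.
Inner hash: even-index sum = 136 mod 256 = 136; odd-index sum = 294 mod 256 = 38 → 88 26.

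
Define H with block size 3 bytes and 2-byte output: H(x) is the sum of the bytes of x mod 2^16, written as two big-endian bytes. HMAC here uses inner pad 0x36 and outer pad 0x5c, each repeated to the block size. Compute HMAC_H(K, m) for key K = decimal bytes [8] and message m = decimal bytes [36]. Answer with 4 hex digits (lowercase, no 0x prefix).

01da

Key decimal bytes [8] = 08 is 1 byte ≤ B = 3; zero-pad to 3 bytes: K' = 08 00 00.
K' ⊕ ipad = 3e 36 36.  K' ⊕ opad = 54 5c 5c.
Inner input = (K'⊕ipad) ∥ m = 3e 36 36 ∥ 24.
Inner hash: sum = 62+54+54+36 = 206 → 00 ce.
Outer input = (K'⊕opad) ∥ inner = 54 5c 5c ∥ 00 ce.
Outer hash (tag): sum = 84+92+92+0+206 = 474 → 01 da.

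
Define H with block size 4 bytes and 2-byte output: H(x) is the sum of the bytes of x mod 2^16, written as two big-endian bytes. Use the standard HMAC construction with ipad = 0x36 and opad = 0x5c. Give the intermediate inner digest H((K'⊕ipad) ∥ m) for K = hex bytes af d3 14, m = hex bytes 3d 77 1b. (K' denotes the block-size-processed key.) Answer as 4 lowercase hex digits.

02a5

Key hex bytes af d3 14 is 3 bytes ≤ B = 4; zero-pad to 4 bytes: K' = af d3 14 00.
K' ⊕ ipad = 99 e5 22 36.
Inner input = 99 e5 22 36 ∥ 3d 77 1b.
Inner hash: sum = 153+229+34+54+61+119+27 = 677 → 02 a5.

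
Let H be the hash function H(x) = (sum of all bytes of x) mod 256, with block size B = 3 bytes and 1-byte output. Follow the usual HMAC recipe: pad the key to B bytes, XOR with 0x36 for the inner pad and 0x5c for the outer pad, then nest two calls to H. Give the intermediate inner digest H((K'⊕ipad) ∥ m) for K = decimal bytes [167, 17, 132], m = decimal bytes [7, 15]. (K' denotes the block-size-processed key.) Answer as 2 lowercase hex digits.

Key decimal bytes [167, 17, 132] = a7 11 84 is exactly B = 3 bytes: K' = a7 11 84.
K' ⊕ ipad = 91 27 b2.
Inner input = 91 27 b2 ∥ 07 0f.
Inner hash: sum = 145+39+178+7+15 = 384; mod 256 = 128 → 80.

80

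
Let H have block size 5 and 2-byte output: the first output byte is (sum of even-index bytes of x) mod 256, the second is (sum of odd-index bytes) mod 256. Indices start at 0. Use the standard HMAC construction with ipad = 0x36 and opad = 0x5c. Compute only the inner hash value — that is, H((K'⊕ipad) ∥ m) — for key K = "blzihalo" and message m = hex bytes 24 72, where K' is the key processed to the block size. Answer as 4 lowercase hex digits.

64ed

Key "blzihalo" = 62 6c 7a 69 68 61 6c 6f is 8 bytes > B = 5, so hash it first: H(key) = b0 a5, then zero-pad to 5 bytes: K' = b0 a5 00 00 00.
K' ⊕ ipad = 86 93 36 36 36.
Inner input = 86 93 36 36 36 ∥ 24 72.
Inner hash: even-index sum = 356 mod 256 = 100; odd-index sum = 237 mod 256 = 237 → 64 ed.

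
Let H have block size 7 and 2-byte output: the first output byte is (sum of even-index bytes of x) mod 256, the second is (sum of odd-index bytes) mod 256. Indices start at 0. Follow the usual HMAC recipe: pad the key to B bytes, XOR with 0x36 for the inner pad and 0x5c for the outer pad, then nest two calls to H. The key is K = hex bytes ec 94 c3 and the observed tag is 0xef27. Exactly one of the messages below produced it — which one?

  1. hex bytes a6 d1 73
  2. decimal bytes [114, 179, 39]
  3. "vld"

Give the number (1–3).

3

Key hex bytes ec 94 c3 is 3 bytes ≤ B = 7; zero-pad to 7 bytes: K' = ec 94 c3 00 00 00 00.
K' ⊕ ipad = da a2 f5 36 36 36 36; K' ⊕ opad = b0 c8 9f 5c 5c 5c 5c.
m1: inner = H(da a2 f5 36 36 36 36 a6 d1 73) = 0c 27; tag = H(b0 c8 9f 5c 5c 5c 5c 0c 27) = 2e8c
m2: inner = H(da a2 f5 36 36 36 36 72 b3 27) = ee a7; tag = H(b0 c8 9f 5c 5c 5c 5c ee a7) = ae6e
m3: inner = H(da a2 f5 36 36 36 36 76 6c 64) = a7 e8; tag = H(b0 c8 9f 5c 5c 5c 5c a7 e8) = ef27 ← matches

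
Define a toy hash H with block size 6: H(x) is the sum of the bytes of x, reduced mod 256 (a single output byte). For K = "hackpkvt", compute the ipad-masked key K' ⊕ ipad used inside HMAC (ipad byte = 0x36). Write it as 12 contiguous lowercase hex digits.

Key "hackpkvt" = 68 61 63 6b 70 6b 76 74 is 8 bytes > B = 6, so hash it first: H(key) = 5c, then zero-pad to 6 bytes: K' = 5c 00 00 00 00 00.
XOR each byte with 0x36: 5c⊕36=6a, 00⊕36=36, 00⊕36=36, 00⊕36=36, 00⊕36=36, 00⊕36=36.

6a3636363636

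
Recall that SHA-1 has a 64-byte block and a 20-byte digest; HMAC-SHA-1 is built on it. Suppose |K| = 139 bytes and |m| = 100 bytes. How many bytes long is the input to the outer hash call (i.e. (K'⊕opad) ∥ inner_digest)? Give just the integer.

Key is 139 > 64 bytes, so it is hashed to 20 bytes then zero-padded to 64: |K'| = 64.
Outer input = (K'⊕opad) ∥ H(inner) → 64 + 20 = 84 bytes.

84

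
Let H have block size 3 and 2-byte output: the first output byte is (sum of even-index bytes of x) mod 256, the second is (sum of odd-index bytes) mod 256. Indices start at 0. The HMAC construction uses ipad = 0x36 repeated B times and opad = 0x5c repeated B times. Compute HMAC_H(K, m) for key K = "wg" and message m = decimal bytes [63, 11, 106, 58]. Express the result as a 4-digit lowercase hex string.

Key "wg" = 77 67 is 2 bytes ≤ B = 3; zero-pad to 3 bytes: K' = 77 67 00.
K' ⊕ ipad = 41 51 36.  K' ⊕ opad = 2b 3b 5c.
Inner input = (K'⊕ipad) ∥ m = 41 51 36 ∥ 3f 0b 6a 3a.
Inner hash: even-index sum = 188 mod 256 = 188; odd-index sum = 250 mod 256 = 250 → bc fa.
Outer input = (K'⊕opad) ∥ inner = 2b 3b 5c ∥ bc fa.
Outer hash (tag): even-index sum = 385 mod 256 = 129; odd-index sum = 247 mod 256 = 247 → 81 f7.

81f7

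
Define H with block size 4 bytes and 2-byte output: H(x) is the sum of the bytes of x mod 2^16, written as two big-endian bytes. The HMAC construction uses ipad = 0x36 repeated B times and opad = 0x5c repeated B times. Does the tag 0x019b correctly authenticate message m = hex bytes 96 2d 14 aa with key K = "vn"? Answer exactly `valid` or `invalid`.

Key "vn" = 76 6e is 2 bytes ≤ B = 4; zero-pad to 4 bytes: K' = 76 6e 00 00.
K' ⊕ ipad = 40 58 36 36; K' ⊕ opad = 2a 32 5c 5c.
Inner hash: sum = 64+88+54+54+150+45+20+170 = 645 → 02 85.
Outer hash (recomputed tag): sum = 42+50+92+92+2+133 = 411 → 01 9b.
Recomputed tag = 019b; claimed = 019b → match.

valid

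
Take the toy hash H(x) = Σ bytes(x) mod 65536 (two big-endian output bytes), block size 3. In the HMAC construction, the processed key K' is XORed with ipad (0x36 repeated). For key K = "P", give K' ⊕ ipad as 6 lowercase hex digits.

663636

Key "P" = 50 is 1 byte ≤ B = 3; zero-pad to 3 bytes: K' = 50 00 00.
XOR each byte with 0x36: 50⊕36=66, 00⊕36=36, 00⊕36=36.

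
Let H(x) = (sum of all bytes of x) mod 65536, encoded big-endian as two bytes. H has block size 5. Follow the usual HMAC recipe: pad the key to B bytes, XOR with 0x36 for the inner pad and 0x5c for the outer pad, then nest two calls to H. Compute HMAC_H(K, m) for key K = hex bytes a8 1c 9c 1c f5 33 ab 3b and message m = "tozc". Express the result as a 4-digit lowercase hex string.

Key hex bytes a8 1c 9c 1c f5 33 ab 3b is 8 bytes > B = 5, so hash it first: H(key) = 03 8a, then zero-pad to 5 bytes: K' = 03 8a 00 00 00.
K' ⊕ ipad = 35 bc 36 36 36.  K' ⊕ opad = 5f d6 5c 5c 5c.
Inner input = (K'⊕ipad) ∥ m = 35 bc 36 36 36 ∥ 74 6f 7a 63.
Inner hash: sum = 53+188+54+54+54+116+111+122+99 = 851 → 03 53.
Outer input = (K'⊕opad) ∥ inner = 5f d6 5c 5c 5c ∥ 03 53.
Outer hash (tag): sum = 95+214+92+92+92+3+83 = 671 → 02 9f.

029f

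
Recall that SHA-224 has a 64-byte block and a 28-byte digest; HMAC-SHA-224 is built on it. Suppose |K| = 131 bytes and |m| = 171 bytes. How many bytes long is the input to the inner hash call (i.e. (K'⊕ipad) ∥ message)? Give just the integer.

Key is 131 > 64 bytes, so it is hashed to 28 bytes then zero-padded to 64: |K'| = 64.
Inner input = (K'⊕ipad) ∥ m → 64 + 171 = 235 bytes.

235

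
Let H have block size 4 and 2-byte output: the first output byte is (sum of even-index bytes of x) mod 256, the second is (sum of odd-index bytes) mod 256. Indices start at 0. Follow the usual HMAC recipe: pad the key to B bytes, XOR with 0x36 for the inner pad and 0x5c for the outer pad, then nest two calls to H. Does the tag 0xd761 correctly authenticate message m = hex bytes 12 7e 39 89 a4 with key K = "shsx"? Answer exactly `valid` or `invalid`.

invalid

Key "shsx" = 73 68 73 78 is exactly B = 4 bytes: K' = 73 68 73 78.
K' ⊕ ipad = 45 5e 45 4e; K' ⊕ opad = 2f 34 2f 24.
Inner hash: even-index sum = 377 mod 256 = 121; odd-index sum = 435 mod 256 = 179 → 79 b3.
Outer hash (recomputed tag): even-index sum = 215 mod 256 = 215; odd-index sum = 267 mod 256 = 11 → d7 0b.
Recomputed tag = d70b; claimed = d761 → mismatch.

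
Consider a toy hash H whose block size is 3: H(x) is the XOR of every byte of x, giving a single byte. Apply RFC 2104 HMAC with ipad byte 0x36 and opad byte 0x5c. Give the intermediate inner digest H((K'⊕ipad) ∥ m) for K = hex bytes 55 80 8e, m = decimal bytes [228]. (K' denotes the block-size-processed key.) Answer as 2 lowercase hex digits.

Key hex bytes 55 80 8e is exactly B = 3 bytes: K' = 55 80 8e.
K' ⊕ ipad = 63 b6 b8.
Inner input = 63 b6 b8 ∥ e4.
Inner hash: XOR 63⊕b6⊕b8⊕e4 = 89.

89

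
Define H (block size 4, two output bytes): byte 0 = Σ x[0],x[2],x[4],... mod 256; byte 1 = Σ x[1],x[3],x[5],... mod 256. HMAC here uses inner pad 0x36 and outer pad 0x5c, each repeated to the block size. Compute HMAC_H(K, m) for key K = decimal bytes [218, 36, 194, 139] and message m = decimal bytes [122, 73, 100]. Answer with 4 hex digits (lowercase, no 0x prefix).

e267

Key decimal bytes [218, 36, 194, 139] = da 24 c2 8b is exactly B = 4 bytes: K' = da 24 c2 8b.
K' ⊕ ipad = ec 12 f4 bd.  K' ⊕ opad = 86 78 9e d7.
Inner input = (K'⊕ipad) ∥ m = ec 12 f4 bd ∥ 7a 49 64.
Inner hash: even-index sum = 702 mod 256 = 190; odd-index sum = 280 mod 256 = 24 → be 18.
Outer input = (K'⊕opad) ∥ inner = 86 78 9e d7 ∥ be 18.
Outer hash (tag): even-index sum = 482 mod 256 = 226; odd-index sum = 359 mod 256 = 103 → e2 67.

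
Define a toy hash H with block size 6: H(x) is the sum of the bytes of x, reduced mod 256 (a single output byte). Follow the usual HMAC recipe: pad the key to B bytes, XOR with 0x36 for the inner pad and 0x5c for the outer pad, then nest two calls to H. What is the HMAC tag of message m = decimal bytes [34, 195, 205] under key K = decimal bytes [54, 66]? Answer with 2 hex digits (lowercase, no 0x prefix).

f6

Key decimal bytes [54, 66] = 36 42 is 2 bytes ≤ B = 6; zero-pad to 6 bytes: K' = 36 42 00 00 00 00.
K' ⊕ ipad = 00 74 36 36 36 36.  K' ⊕ opad = 6a 1e 5c 5c 5c 5c.
Inner input = (K'⊕ipad) ∥ m = 00 74 36 36 36 36 ∥ 22 c3 cd.
Inner hash: sum = 0+116+54+54+54+54+34+195+205 = 766; mod 256 = 254 → fe.
Outer input = (K'⊕opad) ∥ inner = 6a 1e 5c 5c 5c 5c ∥ fe.
Outer hash (tag): sum = 106+30+92+92+92+92+254 = 758; mod 256 = 246 → f6.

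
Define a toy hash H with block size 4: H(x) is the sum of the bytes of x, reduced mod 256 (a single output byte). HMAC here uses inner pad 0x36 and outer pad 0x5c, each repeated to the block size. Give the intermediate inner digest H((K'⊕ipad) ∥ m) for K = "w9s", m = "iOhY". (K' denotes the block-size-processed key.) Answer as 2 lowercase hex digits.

Key "w9s" = 77 39 73 is 3 bytes ≤ B = 4; zero-pad to 4 bytes: K' = 77 39 73 00.
K' ⊕ ipad = 41 0f 45 36.
Inner input = 41 0f 45 36 ∥ 69 4f 68 59.
Inner hash: sum = 65+15+69+54+105+79+104+89 = 580; mod 256 = 68 → 44.

44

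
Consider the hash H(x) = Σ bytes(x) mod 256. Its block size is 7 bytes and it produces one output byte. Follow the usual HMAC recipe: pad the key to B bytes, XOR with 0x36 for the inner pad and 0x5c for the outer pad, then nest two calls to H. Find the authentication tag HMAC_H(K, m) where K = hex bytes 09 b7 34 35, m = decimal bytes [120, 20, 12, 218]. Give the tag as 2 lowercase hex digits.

fe

Key hex bytes 09 b7 34 35 is 4 bytes ≤ B = 7; zero-pad to 7 bytes: K' = 09 b7 34 35 00 00 00.
K' ⊕ ipad = 3f 81 02 03 36 36 36.  K' ⊕ opad = 55 eb 68 69 5c 5c 5c.
Inner input = (K'⊕ipad) ∥ m = 3f 81 02 03 36 36 36 ∥ 78 14 0c da.
Inner hash: sum = 63+129+2+3+54+54+54+120+20+12+218 = 729; mod 256 = 217 → d9.
Outer input = (K'⊕opad) ∥ inner = 55 eb 68 69 5c 5c 5c ∥ d9.
Outer hash (tag): sum = 85+235+104+105+92+92+92+217 = 1022; mod 256 = 254 → fe.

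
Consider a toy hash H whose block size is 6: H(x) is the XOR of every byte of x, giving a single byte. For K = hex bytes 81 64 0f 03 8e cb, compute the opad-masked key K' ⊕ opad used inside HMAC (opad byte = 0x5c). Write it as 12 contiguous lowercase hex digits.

Key hex bytes 81 64 0f 03 8e cb is exactly B = 6 bytes: K' = 81 64 0f 03 8e cb.
XOR each byte with 0x5c: 81⊕5c=dd, 64⊕5c=38, 0f⊕5c=53, 03⊕5c=5f, 8e⊕5c=d2, cb⊕5c=97.

dd38535fd297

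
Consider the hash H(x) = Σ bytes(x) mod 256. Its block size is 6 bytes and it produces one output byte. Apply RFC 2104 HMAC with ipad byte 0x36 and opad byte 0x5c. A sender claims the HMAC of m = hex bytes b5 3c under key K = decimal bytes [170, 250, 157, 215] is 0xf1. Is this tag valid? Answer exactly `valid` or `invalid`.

valid

Key decimal bytes [170, 250, 157, 215] = aa fa 9d d7 is 4 bytes ≤ B = 6; zero-pad to 6 bytes: K' = aa fa 9d d7 00 00.
K' ⊕ ipad = 9c cc ab e1 36 36; K' ⊕ opad = f6 a6 c1 8b 5c 5c.
Inner hash: sum = 156+204+171+225+54+54+181+60 = 1105; mod 256 = 81 → 51.
Outer hash (recomputed tag): sum = 246+166+193+139+92+92+81 = 1009; mod 256 = 241 → f1.
Recomputed tag = f1; claimed = f1 → match.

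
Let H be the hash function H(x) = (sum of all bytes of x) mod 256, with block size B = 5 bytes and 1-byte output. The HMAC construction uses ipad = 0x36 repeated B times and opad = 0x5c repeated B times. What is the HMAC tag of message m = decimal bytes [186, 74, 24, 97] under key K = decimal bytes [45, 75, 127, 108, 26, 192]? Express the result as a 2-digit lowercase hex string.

31

Key decimal bytes [45, 75, 127, 108, 26, 192] = 2d 4b 7f 6c 1a c0 is 6 bytes > B = 5, so hash it first: H(key) = 3d, then zero-pad to 5 bytes: K' = 3d 00 00 00 00.
K' ⊕ ipad = 0b 36 36 36 36.  K' ⊕ opad = 61 5c 5c 5c 5c.
Inner input = (K'⊕ipad) ∥ m = 0b 36 36 36 36 ∥ ba 4a 18 61.
Inner hash: sum = 11+54+54+54+54+186+74+24+97 = 608; mod 256 = 96 → 60.
Outer input = (K'⊕opad) ∥ inner = 61 5c 5c 5c 5c ∥ 60.
Outer hash (tag): sum = 97+92+92+92+92+96 = 561; mod 256 = 49 → 31.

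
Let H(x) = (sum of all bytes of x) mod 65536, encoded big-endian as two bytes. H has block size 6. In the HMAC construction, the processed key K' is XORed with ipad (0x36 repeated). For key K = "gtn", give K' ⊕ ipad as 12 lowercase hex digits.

514258363636

Key "gtn" = 67 74 6e is 3 bytes ≤ B = 6; zero-pad to 6 bytes: K' = 67 74 6e 00 00 00.
XOR each byte with 0x36: 67⊕36=51, 74⊕36=42, 6e⊕36=58, 00⊕36=36, 00⊕36=36, 00⊕36=36.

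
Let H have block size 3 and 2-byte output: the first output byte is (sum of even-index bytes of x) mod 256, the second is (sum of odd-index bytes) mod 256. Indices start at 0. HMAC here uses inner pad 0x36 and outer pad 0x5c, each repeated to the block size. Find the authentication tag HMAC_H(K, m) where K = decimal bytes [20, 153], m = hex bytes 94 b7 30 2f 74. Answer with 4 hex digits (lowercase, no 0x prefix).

Key decimal bytes [20, 153] = 14 99 is 2 bytes ≤ B = 3; zero-pad to 3 bytes: K' = 14 99 00.
K' ⊕ ipad = 22 af 36.  K' ⊕ opad = 48 c5 5c.
Inner input = (K'⊕ipad) ∥ m = 22 af 36 ∥ 94 b7 30 2f 74.
Inner hash: even-index sum = 318 mod 256 = 62; odd-index sum = 487 mod 256 = 231 → 3e e7.
Outer input = (K'⊕opad) ∥ inner = 48 c5 5c ∥ 3e e7.
Outer hash (tag): even-index sum = 395 mod 256 = 139; odd-index sum = 259 mod 256 = 3 → 8b 03.

8b03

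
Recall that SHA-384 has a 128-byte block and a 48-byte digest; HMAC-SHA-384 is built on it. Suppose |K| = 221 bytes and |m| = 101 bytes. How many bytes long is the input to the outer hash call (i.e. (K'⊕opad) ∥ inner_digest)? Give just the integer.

Key is 221 > 128 bytes, so it is hashed to 48 bytes then zero-padded to 128: |K'| = 128.
Outer input = (K'⊕opad) ∥ H(inner) → 128 + 48 = 176 bytes.

176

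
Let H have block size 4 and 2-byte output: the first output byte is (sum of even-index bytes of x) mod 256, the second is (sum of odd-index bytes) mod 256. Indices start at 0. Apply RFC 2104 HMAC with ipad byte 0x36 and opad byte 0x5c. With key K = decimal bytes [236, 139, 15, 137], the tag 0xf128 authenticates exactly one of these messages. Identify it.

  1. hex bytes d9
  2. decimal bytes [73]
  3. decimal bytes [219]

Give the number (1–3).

Key decimal bytes [236, 139, 15, 137] = ec 8b 0f 89 is exactly B = 4 bytes: K' = ec 8b 0f 89.
K' ⊕ ipad = da bd 39 bf; K' ⊕ opad = b0 d7 53 d5.
m1: inner = H(da bd 39 bf d9) = ec 7c; tag = H(b0 d7 53 d5 ec 7c) = ef28
m2: inner = H(da bd 39 bf 49) = 5c 7c; tag = H(b0 d7 53 d5 5c 7c) = 5f28
m3: inner = H(da bd 39 bf db) = ee 7c; tag = H(b0 d7 53 d5 ee 7c) = f128 ← matches

3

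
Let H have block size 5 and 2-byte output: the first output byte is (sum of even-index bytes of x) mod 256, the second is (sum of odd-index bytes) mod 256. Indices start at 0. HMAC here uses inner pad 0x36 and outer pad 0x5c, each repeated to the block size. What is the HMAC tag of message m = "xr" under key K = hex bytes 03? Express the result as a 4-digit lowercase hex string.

Key hex bytes 03 is 1 byte ≤ B = 5; zero-pad to 5 bytes: K' = 03 00 00 00 00.
K' ⊕ ipad = 35 36 36 36 36.  K' ⊕ opad = 5f 5c 5c 5c 5c.
Inner input = (K'⊕ipad) ∥ m = 35 36 36 36 36 ∥ 78 72.
Inner hash: even-index sum = 275 mod 256 = 19; odd-index sum = 228 mod 256 = 228 → 13 e4.
Outer input = (K'⊕opad) ∥ inner = 5f 5c 5c 5c 5c ∥ 13 e4.
Outer hash (tag): even-index sum = 507 mod 256 = 251; odd-index sum = 203 mod 256 = 203 → fb cb.

fbcb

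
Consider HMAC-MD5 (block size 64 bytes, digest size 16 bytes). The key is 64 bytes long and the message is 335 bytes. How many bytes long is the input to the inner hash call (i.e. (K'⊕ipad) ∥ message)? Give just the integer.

Key is 64 ≤ 64 bytes, zero-padded: |K'| = 64.
Inner input = (K'⊕ipad) ∥ m → 64 + 335 = 399 bytes.

399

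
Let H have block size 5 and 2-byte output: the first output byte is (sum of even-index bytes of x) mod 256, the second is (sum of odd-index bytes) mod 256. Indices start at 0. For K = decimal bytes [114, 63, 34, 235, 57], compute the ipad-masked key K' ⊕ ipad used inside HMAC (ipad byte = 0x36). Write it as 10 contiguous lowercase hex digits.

440914dd0f

Key decimal bytes [114, 63, 34, 235, 57] = 72 3f 22 eb 39 is exactly B = 5 bytes: K' = 72 3f 22 eb 39.
XOR each byte with 0x36: 72⊕36=44, 3f⊕36=09, 22⊕36=14, eb⊕36=dd, 39⊕36=0f.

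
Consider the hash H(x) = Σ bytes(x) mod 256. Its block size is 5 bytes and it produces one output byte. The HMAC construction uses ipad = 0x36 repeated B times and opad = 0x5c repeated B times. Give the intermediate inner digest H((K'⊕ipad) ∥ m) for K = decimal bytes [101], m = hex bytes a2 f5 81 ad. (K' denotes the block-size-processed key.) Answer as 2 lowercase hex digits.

Key decimal bytes [101] = 65 is 1 byte ≤ B = 5; zero-pad to 5 bytes: K' = 65 00 00 00 00.
K' ⊕ ipad = 53 36 36 36 36.
Inner input = 53 36 36 36 36 ∥ a2 f5 81 ad.
Inner hash: sum = 83+54+54+54+54+162+245+129+173 = 1008; mod 256 = 240 → f0.

f0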